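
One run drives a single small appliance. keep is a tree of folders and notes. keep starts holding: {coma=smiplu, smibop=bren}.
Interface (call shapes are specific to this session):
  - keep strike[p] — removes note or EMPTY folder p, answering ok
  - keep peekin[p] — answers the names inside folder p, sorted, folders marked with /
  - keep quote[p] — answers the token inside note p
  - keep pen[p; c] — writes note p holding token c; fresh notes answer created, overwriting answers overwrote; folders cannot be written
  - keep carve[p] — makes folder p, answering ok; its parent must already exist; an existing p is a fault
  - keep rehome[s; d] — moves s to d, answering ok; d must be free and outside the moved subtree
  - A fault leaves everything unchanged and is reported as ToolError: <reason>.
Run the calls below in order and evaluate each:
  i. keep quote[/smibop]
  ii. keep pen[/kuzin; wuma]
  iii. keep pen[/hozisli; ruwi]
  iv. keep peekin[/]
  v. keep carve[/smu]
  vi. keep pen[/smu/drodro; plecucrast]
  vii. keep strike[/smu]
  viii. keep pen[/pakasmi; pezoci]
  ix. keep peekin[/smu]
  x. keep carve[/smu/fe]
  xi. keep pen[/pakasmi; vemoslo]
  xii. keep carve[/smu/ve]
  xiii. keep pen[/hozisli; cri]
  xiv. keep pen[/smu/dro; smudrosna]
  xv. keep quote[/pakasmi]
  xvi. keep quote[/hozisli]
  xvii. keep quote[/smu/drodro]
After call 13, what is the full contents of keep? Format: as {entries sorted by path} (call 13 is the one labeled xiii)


CALL keep quote[p: /smibop]
RET  bren
CALL keep pen[p: /kuzin; c: wuma]
RET  created
CALL keep pen[p: /hozisli; c: ruwi]
RET  created
CALL keep peekin[p: /]
RET  [coma, hozisli, kuzin, smibop]
CALL keep carve[p: /smu]
RET  ok
CALL keep pen[p: /smu/drodro; c: plecucrast]
RET  created
CALL keep strike[p: /smu]
RET  ToolError: not empty
CALL keep pen[p: /pakasmi; c: pezoci]
RET  created
CALL keep peekin[p: /smu]
RET  [drodro]
CALL keep carve[p: /smu/fe]
RET  ok
CALL keep pen[p: /pakasmi; c: vemoslo]
RET  overwrote
CALL keep carve[p: /smu/ve]
RET  ok
CALL keep pen[p: /hozisli; c: cri]
RET  overwrote
CALL keep pen[p: /smu/dro; c: smudrosna]
RET  created
CALL keep quote[p: /pakasmi]
RET  vemoslo
CALL keep quote[p: /hozisli]
RET  cri
CALL keep quote[p: /smu/drodro]
RET  plecucrast

Answer: {coma=smiplu, hozisli=cri, kuzin=wuma, pakasmi=vemoslo, smibop=bren, smu/, smu/drodro=plecucrast, smu/fe/, smu/ve/}


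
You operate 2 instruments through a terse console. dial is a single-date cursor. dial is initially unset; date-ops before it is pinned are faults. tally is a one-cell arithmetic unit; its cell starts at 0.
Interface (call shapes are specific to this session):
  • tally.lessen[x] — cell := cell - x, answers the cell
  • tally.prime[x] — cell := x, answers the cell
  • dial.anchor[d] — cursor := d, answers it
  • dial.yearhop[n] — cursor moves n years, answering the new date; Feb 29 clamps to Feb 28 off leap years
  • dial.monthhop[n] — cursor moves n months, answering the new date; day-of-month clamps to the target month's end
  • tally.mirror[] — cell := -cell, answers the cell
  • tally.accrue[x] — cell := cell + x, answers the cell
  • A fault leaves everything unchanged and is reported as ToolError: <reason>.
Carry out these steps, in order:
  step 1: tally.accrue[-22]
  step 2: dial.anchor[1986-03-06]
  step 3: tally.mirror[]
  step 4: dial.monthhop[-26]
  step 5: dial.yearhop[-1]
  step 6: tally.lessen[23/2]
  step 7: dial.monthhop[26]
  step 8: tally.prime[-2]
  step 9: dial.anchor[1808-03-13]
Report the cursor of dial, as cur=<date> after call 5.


I call tally.accrue(x→-22): -22.
I run dial.anchor(d→1986-03-06): 1986-03-06.
Invoking tally.mirror(), — result: 22.
Now I run dial.monthhop(n→-26), giving 1984-01-06.
Using dial.yearhop(n→-1), and observe 1983-01-06.
Invoking tally.lessen(x→23/2): 21/2.
I run dial.monthhop(n→26), yielding 1985-03-06.
Then tally.prime(x→-2), and observe -2.
Calling dial.anchor(d→1808-03-13), giving 1808-03-13.

Answer: cur=1983-01-06


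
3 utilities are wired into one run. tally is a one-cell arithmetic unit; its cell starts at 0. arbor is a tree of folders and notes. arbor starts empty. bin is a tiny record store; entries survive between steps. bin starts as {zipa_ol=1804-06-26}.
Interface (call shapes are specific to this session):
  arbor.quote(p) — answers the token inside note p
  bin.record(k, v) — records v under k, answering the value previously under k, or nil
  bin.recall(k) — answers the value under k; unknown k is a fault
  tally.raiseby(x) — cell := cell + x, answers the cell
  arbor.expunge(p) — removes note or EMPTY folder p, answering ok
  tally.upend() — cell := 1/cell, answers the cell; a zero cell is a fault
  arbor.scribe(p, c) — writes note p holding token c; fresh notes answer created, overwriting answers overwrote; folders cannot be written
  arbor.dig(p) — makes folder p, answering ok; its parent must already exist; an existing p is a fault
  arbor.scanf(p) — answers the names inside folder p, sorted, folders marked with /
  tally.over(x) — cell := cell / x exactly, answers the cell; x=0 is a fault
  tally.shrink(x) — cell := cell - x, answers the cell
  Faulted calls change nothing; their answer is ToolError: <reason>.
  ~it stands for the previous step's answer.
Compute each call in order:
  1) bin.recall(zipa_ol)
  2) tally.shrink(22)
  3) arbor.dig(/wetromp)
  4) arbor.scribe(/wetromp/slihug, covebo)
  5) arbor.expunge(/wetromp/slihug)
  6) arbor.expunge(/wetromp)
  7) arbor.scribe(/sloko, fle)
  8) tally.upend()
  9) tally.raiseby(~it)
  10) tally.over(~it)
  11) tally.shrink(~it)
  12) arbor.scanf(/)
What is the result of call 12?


% bin.recall k=zipa_ol
:: 1804-06-26
% tally.shrink x=22
:: -22
% arbor.dig p=/wetromp
:: ok
% arbor.scribe p=/wetromp/slihug c=covebo
:: created
% arbor.expunge p=/wetromp/slihug
:: ok
% arbor.expunge p=/wetromp
:: ok
% arbor.scribe p=/sloko c=fle
:: created
% tally.upend
:: -1/22
% tally.raiseby x=~it
:: -1/11
% tally.over x=~it
:: 1
% tally.shrink x=~it
:: 0
% arbor.scanf p=/
:: [sloko]

Answer: [sloko]


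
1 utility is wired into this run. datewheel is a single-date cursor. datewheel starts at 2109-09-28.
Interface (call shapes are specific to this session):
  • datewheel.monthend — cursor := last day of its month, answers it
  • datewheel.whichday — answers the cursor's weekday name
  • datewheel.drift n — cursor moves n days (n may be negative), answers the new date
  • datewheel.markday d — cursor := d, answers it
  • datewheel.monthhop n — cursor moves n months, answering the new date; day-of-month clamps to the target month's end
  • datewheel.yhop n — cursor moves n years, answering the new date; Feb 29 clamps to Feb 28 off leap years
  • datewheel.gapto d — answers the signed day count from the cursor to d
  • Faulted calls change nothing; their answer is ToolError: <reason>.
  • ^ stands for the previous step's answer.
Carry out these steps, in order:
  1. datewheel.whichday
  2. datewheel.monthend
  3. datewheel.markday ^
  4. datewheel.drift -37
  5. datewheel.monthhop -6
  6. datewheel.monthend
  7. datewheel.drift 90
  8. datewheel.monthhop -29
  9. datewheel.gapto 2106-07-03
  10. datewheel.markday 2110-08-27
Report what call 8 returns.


Act: datewheel.whichday[]
Obs: Saturday
Act: datewheel.monthend[]
Obs: 2109-09-30
Act: datewheel.markday[d→^]
Obs: 2109-09-30
Act: datewheel.drift[n→-37]
Obs: 2109-08-24
Act: datewheel.monthhop[n→-6]
Obs: 2109-02-24
Act: datewheel.monthend[]
Obs: 2109-02-28
Act: datewheel.drift[n→90]
Obs: 2109-05-29
Act: datewheel.monthhop[n→-29]
Obs: 2106-12-29
Act: datewheel.gapto[d→2106-07-03]
Obs: -179
Act: datewheel.markday[d→2110-08-27]
Obs: 2110-08-27

Answer: 2106-12-29


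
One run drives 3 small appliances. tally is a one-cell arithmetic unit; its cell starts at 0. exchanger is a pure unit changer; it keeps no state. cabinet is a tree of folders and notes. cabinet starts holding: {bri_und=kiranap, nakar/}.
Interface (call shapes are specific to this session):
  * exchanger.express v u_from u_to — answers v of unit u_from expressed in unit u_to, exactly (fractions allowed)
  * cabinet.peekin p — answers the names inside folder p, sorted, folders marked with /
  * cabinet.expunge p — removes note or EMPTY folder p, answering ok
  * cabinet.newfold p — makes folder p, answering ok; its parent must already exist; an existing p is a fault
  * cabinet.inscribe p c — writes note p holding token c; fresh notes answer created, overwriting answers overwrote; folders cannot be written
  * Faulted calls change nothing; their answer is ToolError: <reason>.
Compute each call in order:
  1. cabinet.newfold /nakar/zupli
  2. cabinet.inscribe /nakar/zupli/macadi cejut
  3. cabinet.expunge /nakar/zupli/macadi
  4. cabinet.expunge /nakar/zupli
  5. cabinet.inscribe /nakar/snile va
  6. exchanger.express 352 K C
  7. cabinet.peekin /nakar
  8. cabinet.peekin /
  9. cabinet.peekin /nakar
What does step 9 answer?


Answer: [snile]

Derivation:
# cabinet.newfold(/nakar/zupli) ~> ok
# cabinet.inscribe(/nakar/zupli/macadi, cejut) ~> created
# cabinet.expunge(/nakar/zupli/macadi) ~> ok
# cabinet.expunge(/nakar/zupli) ~> ok
# cabinet.inscribe(/nakar/snile, va) ~> created
# exchanger.express(352, K, C) ~> 1577/20
# cabinet.peekin(/nakar) ~> [snile]
# cabinet.peekin(/) ~> [bri_und, nakar/]
# cabinet.peekin(/nakar) ~> [snile]


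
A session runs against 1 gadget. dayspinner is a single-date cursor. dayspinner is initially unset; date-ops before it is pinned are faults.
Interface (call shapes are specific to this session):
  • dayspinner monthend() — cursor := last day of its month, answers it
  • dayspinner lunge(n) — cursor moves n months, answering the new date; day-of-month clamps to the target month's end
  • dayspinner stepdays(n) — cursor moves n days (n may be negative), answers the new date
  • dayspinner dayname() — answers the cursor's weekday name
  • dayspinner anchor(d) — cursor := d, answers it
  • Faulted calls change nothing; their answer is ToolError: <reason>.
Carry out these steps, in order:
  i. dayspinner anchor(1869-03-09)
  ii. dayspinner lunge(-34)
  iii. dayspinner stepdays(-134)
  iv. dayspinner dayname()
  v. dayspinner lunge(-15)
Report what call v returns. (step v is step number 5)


CALL dayspinner anchor[d→1869-03-09]
RET  1869-03-09
CALL dayspinner lunge[n→-34]
RET  1866-05-09
CALL dayspinner stepdays[n→-134]
RET  1865-12-26
CALL dayspinner dayname[]
RET  Tuesday
CALL dayspinner lunge[n→-15]
RET  1864-09-26

Answer: 1864-09-26


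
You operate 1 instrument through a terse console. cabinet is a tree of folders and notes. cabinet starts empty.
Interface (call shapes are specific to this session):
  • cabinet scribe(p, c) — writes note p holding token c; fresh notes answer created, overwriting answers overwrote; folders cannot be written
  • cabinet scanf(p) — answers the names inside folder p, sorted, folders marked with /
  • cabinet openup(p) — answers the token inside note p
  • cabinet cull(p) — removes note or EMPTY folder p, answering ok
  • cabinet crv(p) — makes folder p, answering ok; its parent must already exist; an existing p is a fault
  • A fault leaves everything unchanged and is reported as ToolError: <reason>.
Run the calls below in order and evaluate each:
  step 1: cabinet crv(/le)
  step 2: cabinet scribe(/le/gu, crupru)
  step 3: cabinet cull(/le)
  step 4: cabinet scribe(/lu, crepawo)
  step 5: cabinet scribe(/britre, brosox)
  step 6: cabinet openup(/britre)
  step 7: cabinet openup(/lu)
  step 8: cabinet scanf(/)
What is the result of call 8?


Answer: [britre, le/, lu]

Derivation:
[in] cabinet crv p: /le
:: ok
[in] cabinet scribe p: /le/gu c: crupru
:: created
[in] cabinet cull p: /le
:: ToolError: not empty
[in] cabinet scribe p: /lu c: crepawo
:: created
[in] cabinet scribe p: /britre c: brosox
:: created
[in] cabinet openup p: /britre
:: brosox
[in] cabinet openup p: /lu
:: crepawo
[in] cabinet scanf p: /
:: [britre, le/, lu]


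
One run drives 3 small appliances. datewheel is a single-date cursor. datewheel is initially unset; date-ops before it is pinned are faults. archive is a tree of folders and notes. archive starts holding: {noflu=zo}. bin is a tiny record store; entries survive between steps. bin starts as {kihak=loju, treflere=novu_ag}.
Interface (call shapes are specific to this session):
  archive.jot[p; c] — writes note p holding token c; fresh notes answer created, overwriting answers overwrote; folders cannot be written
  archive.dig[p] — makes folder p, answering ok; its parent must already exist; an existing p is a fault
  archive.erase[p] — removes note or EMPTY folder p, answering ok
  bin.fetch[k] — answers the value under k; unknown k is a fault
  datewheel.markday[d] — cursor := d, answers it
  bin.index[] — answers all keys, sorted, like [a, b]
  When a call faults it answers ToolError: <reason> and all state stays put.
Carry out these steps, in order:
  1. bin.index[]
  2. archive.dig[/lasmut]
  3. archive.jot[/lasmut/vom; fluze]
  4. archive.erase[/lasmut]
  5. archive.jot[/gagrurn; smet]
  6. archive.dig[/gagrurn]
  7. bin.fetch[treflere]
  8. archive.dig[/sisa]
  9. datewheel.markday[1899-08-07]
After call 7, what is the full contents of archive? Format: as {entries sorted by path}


Answer: {gagrurn=smet, lasmut/, lasmut/vom=fluze, noflu=zo}

Derivation:
Act: bin.index[]
Obs: [kihak, treflere]
Act: archive.dig[p='/lasmut']
Obs: ok
Act: archive.jot[p='/lasmut/vom'; c='fluze']
Obs: created
Act: archive.erase[p='/lasmut']
Obs: ToolError: not empty
Act: archive.jot[p='/gagrurn'; c='smet']
Obs: created
Act: archive.dig[p='/gagrurn']
Obs: ToolError: exists
Act: bin.fetch[k='treflere']
Obs: novu_ag
Act: archive.dig[p='/sisa']
Obs: ok
Act: datewheel.markday[d='1899-08-07']
Obs: 1899-08-07


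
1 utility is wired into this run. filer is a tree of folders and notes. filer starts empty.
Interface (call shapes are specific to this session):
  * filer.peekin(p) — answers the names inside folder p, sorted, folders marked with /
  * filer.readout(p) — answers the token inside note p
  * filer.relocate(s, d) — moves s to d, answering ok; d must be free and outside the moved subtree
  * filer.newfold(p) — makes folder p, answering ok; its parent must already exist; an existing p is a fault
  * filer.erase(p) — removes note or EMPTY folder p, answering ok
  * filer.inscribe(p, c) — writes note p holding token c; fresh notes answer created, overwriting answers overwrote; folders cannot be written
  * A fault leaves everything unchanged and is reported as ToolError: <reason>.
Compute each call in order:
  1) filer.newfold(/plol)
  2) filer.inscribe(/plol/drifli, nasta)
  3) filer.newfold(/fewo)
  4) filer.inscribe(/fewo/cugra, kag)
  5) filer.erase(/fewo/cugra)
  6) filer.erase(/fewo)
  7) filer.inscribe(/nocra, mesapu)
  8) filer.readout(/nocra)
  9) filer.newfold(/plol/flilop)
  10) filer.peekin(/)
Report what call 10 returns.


$ filer.newfold p=/plol
[out] ok
$ filer.inscribe p=/plol/drifli c=nasta
[out] created
$ filer.newfold p=/fewo
[out] ok
$ filer.inscribe p=/fewo/cugra c=kag
[out] created
$ filer.erase p=/fewo/cugra
[out] ok
$ filer.erase p=/fewo
[out] ok
$ filer.inscribe p=/nocra c=mesapu
[out] created
$ filer.readout p=/nocra
[out] mesapu
$ filer.newfold p=/plol/flilop
[out] ok
$ filer.peekin p=/
[out] [nocra, plol/]

Answer: [nocra, plol/]


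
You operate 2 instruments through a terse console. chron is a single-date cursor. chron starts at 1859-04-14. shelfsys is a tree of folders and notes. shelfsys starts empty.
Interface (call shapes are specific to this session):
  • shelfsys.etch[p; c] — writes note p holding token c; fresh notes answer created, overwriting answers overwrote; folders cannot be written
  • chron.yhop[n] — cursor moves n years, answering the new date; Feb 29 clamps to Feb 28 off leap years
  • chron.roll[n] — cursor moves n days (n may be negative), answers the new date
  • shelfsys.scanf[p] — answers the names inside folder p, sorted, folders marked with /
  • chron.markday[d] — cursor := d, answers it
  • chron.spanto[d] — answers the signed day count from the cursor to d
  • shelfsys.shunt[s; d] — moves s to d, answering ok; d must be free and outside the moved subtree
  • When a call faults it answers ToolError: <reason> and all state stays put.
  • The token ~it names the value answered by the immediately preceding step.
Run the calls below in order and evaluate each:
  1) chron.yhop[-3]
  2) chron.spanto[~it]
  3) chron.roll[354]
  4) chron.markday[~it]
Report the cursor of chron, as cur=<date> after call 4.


# 1. yhop(n=-3) == 1856-04-14
# 2. spanto(d=~it) == 0
# 3. roll(n=354) == 1857-04-03
# 4. markday(d=~it) == 1857-04-03

Answer: cur=1857-04-03


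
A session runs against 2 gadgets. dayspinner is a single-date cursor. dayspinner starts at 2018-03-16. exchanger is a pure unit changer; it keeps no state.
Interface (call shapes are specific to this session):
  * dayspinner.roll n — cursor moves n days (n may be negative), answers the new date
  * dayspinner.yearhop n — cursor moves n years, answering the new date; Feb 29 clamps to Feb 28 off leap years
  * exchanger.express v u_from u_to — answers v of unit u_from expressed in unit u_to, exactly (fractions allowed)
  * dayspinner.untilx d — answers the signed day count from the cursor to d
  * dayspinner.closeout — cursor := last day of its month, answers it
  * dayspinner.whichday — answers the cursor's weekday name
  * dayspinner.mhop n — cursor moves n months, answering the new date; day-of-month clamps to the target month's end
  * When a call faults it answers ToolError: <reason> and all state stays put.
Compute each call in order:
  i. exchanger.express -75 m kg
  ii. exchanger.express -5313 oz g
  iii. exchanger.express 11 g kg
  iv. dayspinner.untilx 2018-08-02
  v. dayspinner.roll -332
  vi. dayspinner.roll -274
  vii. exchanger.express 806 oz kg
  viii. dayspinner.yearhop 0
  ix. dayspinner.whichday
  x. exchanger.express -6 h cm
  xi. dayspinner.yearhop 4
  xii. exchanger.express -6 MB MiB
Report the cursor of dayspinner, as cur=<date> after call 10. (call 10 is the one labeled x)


Answer: cur=2016-07-18

Derivation:
>> express(v='-75', u_from='m', u_to='kg')
<< ToolError: incompatible units
>> express(v='-5313', u_from='oz', u_to='g')
<< -240993626181/1600000
>> express(v='11', u_from='g', u_to='kg')
<< 11/1000
>> untilx(d='2018-08-02')
<< 139
>> roll(n='-332')
<< 2017-04-18
>> roll(n='-274')
<< 2016-07-18
>> express(v='806', u_from='oz', u_to='kg')
<< 18279772511/800000000
>> yearhop(n='0')
<< 2016-07-18
>> whichday()
<< Monday
>> express(v='-6', u_from='h', u_to='cm')
<< ToolError: incompatible units
>> yearhop(n='4')
<< 2020-07-18
>> express(v='-6', u_from='MB', u_to='MiB')
<< -46875/8192


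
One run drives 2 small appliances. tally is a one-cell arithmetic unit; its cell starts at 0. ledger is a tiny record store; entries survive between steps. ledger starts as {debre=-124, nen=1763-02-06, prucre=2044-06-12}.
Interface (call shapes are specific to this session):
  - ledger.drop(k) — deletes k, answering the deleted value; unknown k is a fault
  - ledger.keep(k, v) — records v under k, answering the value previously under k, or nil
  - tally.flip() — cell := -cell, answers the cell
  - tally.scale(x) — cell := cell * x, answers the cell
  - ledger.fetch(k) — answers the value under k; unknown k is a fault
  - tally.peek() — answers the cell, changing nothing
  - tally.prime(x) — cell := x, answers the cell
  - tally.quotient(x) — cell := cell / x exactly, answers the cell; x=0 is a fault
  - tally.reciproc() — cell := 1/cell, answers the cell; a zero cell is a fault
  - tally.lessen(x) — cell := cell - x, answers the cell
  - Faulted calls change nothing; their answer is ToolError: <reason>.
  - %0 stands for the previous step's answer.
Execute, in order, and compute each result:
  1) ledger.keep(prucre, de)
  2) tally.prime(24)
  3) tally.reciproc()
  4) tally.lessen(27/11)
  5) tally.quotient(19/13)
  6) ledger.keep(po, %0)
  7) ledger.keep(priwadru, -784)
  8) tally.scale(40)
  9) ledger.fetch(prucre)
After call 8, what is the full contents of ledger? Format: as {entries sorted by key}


Answer: {debre=-124, nen=1763-02-06, po=-8281/5016, priwadru=-784, prucre=de}

Derivation:
CALL keep[k: prucre; v: de]
RET  2044-06-12
CALL prime[x: 24]
RET  24
CALL reciproc[]
RET  1/24
CALL lessen[x: 27/11]
RET  -637/264
CALL quotient[x: 19/13]
RET  -8281/5016
CALL keep[k: po; v: %0]
RET  nil
CALL keep[k: priwadru; v: -784]
RET  nil
CALL scale[x: 40]
RET  -41405/627
CALL fetch[k: prucre]
RET  de


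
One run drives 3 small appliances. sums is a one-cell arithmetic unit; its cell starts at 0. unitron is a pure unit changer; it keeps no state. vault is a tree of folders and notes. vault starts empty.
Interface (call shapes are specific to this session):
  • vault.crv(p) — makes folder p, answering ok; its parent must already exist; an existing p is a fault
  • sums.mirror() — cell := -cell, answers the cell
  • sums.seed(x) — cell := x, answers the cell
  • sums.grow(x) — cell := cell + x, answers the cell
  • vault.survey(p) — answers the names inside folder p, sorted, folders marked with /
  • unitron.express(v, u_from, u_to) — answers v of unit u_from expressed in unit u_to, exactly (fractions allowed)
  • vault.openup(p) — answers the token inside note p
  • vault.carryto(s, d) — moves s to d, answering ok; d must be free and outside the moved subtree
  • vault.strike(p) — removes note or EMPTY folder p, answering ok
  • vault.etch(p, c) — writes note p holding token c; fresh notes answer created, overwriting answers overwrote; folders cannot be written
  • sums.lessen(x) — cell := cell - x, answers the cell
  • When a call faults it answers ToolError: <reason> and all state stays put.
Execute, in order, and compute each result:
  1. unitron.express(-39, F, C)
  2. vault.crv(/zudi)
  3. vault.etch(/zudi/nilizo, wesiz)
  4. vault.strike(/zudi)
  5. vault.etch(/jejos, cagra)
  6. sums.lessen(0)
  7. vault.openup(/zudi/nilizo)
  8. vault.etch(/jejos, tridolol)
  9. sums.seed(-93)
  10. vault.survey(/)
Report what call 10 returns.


Step: unitron.express[v: -39; u_from: F; u_to: C]
Result: -355/9
Step: vault.crv[p: /zudi]
Result: ok
Step: vault.etch[p: /zudi/nilizo; c: wesiz]
Result: created
Step: vault.strike[p: /zudi]
Result: ToolError: not empty
Step: vault.etch[p: /jejos; c: cagra]
Result: created
Step: sums.lessen[x: 0]
Result: 0
Step: vault.openup[p: /zudi/nilizo]
Result: wesiz
Step: vault.etch[p: /jejos; c: tridolol]
Result: overwrote
Step: sums.seed[x: -93]
Result: -93
Step: vault.survey[p: /]
Result: [jejos, zudi/]

Answer: [jejos, zudi/]


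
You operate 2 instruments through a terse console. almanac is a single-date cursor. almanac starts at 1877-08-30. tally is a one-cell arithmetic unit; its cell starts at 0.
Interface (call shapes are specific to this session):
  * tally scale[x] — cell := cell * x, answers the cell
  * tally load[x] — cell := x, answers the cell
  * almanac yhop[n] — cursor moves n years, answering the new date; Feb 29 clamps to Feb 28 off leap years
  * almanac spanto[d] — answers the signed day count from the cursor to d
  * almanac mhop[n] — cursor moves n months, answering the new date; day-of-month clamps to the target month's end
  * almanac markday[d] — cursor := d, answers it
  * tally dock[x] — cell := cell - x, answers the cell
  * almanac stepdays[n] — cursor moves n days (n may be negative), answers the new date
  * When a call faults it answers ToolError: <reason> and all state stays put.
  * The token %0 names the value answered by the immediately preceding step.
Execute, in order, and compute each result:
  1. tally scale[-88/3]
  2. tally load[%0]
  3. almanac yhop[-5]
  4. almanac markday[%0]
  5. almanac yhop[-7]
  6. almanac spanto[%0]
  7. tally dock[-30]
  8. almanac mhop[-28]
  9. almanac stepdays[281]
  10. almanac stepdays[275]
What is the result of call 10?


Answer: 1864-11-06

Derivation:
CALL tally scale[-88/3]
RET  0
CALL tally load[%0]
RET  0
CALL almanac yhop[-5]
RET  1872-08-30
CALL almanac markday[%0]
RET  1872-08-30
CALL almanac yhop[-7]
RET  1865-08-30
CALL almanac spanto[%0]
RET  0
CALL tally dock[-30]
RET  30
CALL almanac mhop[-28]
RET  1863-04-30
CALL almanac stepdays[281]
RET  1864-02-05
CALL almanac stepdays[275]
RET  1864-11-06


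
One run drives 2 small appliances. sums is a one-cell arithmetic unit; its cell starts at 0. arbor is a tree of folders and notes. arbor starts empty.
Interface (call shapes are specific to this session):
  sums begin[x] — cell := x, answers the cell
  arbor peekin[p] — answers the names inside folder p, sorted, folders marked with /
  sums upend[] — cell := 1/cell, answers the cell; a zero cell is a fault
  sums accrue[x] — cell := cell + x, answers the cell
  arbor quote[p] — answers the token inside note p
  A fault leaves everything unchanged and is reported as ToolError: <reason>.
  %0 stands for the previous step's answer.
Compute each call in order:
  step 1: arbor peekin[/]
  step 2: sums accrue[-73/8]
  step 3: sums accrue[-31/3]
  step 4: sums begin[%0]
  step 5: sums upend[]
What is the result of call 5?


Answer: -24/467

Derivation:
;; 1. arbor peekin(p='/') ~> []
;; 2. sums accrue(x='-73/8') ~> -73/8
;; 3. sums accrue(x='-31/3') ~> -467/24
;; 4. sums begin(x='%0') ~> -467/24
;; 5. sums upend() ~> -24/467


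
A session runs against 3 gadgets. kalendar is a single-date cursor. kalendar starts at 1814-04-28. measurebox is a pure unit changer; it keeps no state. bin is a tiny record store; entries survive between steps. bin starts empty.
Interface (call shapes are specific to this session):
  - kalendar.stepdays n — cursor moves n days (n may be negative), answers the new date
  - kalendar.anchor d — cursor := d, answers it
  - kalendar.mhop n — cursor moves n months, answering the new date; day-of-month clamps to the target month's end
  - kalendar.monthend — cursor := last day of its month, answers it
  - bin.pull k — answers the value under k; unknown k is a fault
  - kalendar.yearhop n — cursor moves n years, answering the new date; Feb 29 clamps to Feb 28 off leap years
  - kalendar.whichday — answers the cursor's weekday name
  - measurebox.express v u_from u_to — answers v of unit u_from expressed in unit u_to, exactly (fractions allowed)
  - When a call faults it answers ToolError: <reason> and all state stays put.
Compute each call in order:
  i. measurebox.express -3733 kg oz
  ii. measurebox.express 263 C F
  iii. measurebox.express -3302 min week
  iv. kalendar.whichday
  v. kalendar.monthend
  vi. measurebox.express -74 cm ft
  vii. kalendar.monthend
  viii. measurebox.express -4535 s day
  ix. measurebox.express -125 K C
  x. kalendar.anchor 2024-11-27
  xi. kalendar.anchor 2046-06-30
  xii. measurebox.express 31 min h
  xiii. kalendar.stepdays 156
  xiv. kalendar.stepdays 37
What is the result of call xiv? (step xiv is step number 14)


Answer: 2047-01-09

Derivation:
! measurebox.express(v='-3733', u_from='kg', u_to='oz') == -5972800000000/45359237
! measurebox.express(v='263', u_from='C', u_to='F') == 2527/5
! measurebox.express(v='-3302', u_from='min', u_to='week') == -1651/5040
! kalendar.whichday() == Thursday
! kalendar.monthend() == 1814-04-30
! measurebox.express(v='-74', u_from='cm', u_to='ft') == -925/381
! kalendar.monthend() == 1814-04-30
! measurebox.express(v='-4535', u_from='s', u_to='day') == -907/17280
! measurebox.express(v='-125', u_from='K', u_to='C') == -7963/20
! kalendar.anchor(d='2024-11-27') == 2024-11-27
! kalendar.anchor(d='2046-06-30') == 2046-06-30
! measurebox.express(v='31', u_from='min', u_to='h') == 31/60
! kalendar.stepdays(n='156') == 2046-12-03
! kalendar.stepdays(n='37') == 2047-01-09


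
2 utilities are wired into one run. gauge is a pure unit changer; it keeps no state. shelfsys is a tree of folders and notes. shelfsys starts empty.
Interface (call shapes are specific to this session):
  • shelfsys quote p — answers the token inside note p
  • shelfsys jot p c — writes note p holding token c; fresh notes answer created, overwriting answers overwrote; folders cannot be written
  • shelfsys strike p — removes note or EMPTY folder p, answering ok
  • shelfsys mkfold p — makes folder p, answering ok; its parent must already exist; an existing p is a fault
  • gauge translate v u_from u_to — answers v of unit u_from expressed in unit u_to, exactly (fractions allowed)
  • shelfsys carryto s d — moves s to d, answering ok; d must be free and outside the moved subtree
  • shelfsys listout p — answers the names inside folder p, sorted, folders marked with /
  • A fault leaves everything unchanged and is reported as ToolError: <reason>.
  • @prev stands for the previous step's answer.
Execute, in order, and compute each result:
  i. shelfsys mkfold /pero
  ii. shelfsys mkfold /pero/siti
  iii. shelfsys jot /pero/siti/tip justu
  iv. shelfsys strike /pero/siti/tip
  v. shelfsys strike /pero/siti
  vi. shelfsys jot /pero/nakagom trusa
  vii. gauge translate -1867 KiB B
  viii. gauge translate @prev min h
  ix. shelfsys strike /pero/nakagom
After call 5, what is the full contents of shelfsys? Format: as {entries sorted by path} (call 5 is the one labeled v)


I use shelfsys mkfold on p: /pero, and observe ok.
Using shelfsys mkfold on p: /pero/siti, → ok.
Next I call shelfsys jot on p: /pero/siti/tip, c: justu, and observe created.
I run shelfsys strike on p: /pero/siti/tip, and observe ok.
Calling shelfsys strike on p: /pero/siti: ok.
Invoking shelfsys jot on p: /pero/nakagom, c: trusa, and see created.
Invoking gauge translate on v: -1867, u_from: KiB, u_to: B, — result: -1911808.
Calling gauge translate on v: @prev, u_from: min, u_to: h, which returns -477952/15.
Invoking shelfsys strike on p: /pero/nakagom: ok.

Answer: {pero/}


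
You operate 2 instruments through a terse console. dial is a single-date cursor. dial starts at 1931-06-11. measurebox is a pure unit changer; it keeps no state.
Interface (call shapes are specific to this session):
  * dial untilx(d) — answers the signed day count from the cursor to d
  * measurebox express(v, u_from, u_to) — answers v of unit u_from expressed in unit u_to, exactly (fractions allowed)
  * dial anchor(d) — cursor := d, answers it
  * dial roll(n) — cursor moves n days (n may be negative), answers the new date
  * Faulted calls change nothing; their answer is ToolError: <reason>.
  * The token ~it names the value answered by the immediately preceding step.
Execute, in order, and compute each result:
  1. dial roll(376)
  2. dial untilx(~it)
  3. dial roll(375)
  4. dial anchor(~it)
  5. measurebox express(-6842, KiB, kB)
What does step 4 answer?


Answer: 1933-07-01

Derivation:
% dial roll n=376
[out] 1932-06-21
% dial untilx d=~it
[out] 0
% dial roll n=375
[out] 1933-07-01
% dial anchor d=~it
[out] 1933-07-01
% measurebox express v=-6842 u_from=KiB u_to=kB
[out] -875776/125


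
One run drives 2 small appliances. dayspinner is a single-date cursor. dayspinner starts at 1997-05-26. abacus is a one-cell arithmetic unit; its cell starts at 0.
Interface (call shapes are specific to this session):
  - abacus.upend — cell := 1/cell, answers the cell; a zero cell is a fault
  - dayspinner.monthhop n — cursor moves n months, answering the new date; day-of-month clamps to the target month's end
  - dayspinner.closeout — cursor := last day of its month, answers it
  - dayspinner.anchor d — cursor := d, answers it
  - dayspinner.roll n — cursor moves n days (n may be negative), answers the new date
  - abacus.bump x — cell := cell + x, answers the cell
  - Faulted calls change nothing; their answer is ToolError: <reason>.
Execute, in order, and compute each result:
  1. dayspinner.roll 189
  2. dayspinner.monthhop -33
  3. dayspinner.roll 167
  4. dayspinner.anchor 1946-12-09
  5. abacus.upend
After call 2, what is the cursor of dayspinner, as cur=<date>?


CALL roll[n='189']
RET  1997-12-01
CALL monthhop[n='-33']
RET  1995-03-01
CALL roll[n='167']
RET  1995-08-15
CALL anchor[d='1946-12-09']
RET  1946-12-09
CALL upend[]
RET  ToolError: reciprocal of zero

Answer: cur=1995-03-01


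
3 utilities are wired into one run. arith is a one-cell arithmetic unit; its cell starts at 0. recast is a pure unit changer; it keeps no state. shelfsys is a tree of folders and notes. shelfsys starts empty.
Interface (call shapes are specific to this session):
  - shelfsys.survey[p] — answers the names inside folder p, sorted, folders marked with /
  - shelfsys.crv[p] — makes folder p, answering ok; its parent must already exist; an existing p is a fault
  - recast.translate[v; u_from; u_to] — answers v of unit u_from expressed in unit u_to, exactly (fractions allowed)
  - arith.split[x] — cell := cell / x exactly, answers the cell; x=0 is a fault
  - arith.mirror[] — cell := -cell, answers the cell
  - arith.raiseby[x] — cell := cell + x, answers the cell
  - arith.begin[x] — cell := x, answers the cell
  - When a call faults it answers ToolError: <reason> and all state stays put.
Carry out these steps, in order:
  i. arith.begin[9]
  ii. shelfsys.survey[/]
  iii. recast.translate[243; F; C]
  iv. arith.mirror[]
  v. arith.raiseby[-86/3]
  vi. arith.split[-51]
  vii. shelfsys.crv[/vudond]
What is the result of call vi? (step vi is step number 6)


Answer: 113/153

Derivation:
! 1. begin(x='9') ~> 9
! 2. survey(p='/') ~> []
! 3. translate(v='243', u_from='F', u_to='C') ~> 1055/9
! 4. mirror() ~> -9
! 5. raiseby(x='-86/3') ~> -113/3
! 6. split(x='-51') ~> 113/153
! 7. crv(p='/vudond') ~> ok


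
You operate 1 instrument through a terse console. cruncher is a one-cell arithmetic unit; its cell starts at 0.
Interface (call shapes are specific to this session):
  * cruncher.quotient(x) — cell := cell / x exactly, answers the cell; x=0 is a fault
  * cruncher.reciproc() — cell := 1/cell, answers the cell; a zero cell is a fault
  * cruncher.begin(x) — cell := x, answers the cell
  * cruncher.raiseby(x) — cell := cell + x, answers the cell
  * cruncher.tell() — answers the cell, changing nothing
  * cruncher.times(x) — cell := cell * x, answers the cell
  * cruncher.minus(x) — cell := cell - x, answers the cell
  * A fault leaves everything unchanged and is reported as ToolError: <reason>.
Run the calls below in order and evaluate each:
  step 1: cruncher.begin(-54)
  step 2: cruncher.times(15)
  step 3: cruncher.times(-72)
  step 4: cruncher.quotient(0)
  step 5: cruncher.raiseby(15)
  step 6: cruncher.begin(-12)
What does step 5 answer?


I run begin with x→-54, — result: -54.
I invoke times with x→15, yielding -810.
I run times with x→-72, — result: 58320.
Using quotient with x→0, — result: ToolError: division by zero.
Calling raiseby with x→15: 58335.
Calling begin with x→-12, giving -12.

Answer: 58335


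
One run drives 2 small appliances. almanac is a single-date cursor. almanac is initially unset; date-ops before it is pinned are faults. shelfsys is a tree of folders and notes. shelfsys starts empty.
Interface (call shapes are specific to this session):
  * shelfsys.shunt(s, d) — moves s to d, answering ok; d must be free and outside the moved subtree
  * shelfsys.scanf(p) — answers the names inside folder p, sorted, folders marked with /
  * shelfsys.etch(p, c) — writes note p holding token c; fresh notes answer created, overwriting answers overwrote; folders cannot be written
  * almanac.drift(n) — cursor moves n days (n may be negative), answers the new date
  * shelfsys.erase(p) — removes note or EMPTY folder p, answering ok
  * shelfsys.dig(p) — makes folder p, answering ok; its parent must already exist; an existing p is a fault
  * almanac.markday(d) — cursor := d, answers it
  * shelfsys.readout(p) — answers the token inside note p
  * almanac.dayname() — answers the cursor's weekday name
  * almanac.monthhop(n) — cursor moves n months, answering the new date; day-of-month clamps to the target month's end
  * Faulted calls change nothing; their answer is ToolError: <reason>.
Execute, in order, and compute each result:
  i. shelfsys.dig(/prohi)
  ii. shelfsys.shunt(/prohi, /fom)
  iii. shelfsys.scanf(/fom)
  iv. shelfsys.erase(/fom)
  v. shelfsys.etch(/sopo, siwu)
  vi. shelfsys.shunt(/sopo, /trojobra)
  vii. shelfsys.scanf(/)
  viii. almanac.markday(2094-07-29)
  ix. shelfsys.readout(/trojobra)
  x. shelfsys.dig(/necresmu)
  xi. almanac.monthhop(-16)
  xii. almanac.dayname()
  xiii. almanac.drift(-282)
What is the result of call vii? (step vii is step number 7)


==> shelfsys.dig(p→/prohi)
<== ok
==> shelfsys.shunt(s→/prohi, d→/fom)
<== ok
==> shelfsys.scanf(p→/fom)
<== []
==> shelfsys.erase(p→/fom)
<== ok
==> shelfsys.etch(p→/sopo, c→siwu)
<== created
==> shelfsys.shunt(s→/sopo, d→/trojobra)
<== ok
==> shelfsys.scanf(p→/)
<== [trojobra]
==> almanac.markday(d→2094-07-29)
<== 2094-07-29
==> shelfsys.readout(p→/trojobra)
<== siwu
==> shelfsys.dig(p→/necresmu)
<== ok
==> almanac.monthhop(n→-16)
<== 2093-03-29
==> almanac.dayname()
<== Sunday
==> almanac.drift(n→-282)
<== 2092-06-20

Answer: [trojobra]


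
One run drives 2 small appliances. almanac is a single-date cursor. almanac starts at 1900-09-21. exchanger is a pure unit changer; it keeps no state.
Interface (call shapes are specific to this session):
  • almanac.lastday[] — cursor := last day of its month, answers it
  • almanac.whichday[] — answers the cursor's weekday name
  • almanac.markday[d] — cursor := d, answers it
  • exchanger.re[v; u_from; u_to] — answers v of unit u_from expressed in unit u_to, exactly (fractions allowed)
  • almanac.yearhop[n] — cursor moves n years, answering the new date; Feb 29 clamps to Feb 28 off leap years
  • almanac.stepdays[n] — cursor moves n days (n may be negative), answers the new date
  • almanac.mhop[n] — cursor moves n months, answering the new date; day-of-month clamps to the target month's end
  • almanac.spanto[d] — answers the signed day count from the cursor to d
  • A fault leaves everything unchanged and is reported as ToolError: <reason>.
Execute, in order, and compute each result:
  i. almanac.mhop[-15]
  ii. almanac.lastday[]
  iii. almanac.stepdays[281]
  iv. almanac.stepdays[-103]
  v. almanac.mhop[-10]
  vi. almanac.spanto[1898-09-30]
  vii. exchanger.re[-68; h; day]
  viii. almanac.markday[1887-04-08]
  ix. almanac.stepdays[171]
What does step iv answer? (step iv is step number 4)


Answer: 1899-12-25

Derivation:
→ almanac.mhop(-15)
← 1899-06-21
→ almanac.lastday()
← 1899-06-30
→ almanac.stepdays(281)
← 1900-04-07
→ almanac.stepdays(-103)
← 1899-12-25
→ almanac.mhop(-10)
← 1899-02-25
→ almanac.spanto(1898-09-30)
← -148
→ exchanger.re(-68, h, day)
← -17/6
→ almanac.markday(1887-04-08)
← 1887-04-08
→ almanac.stepdays(171)
← 1887-09-26


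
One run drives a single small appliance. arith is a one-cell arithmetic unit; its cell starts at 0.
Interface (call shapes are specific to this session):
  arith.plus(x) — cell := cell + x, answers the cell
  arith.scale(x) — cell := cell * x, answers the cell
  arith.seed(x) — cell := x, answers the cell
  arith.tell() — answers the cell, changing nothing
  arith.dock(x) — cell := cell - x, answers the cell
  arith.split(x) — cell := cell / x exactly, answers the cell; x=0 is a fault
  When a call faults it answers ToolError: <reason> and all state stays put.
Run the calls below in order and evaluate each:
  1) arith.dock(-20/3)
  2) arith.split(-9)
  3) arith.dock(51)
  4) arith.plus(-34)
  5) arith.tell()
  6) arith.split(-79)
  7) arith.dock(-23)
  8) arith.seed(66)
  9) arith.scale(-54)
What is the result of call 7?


Answer: 51374/2133

Derivation:
-- 1. dock(x: -20/3) : 20/3
-- 2. split(x: -9) : -20/27
-- 3. dock(x: 51) : -1397/27
-- 4. plus(x: -34) : -2315/27
-- 5. tell() : -2315/27
-- 6. split(x: -79) : 2315/2133
-- 7. dock(x: -23) : 51374/2133
-- 8. seed(x: 66) : 66
-- 9. scale(x: -54) : -3564


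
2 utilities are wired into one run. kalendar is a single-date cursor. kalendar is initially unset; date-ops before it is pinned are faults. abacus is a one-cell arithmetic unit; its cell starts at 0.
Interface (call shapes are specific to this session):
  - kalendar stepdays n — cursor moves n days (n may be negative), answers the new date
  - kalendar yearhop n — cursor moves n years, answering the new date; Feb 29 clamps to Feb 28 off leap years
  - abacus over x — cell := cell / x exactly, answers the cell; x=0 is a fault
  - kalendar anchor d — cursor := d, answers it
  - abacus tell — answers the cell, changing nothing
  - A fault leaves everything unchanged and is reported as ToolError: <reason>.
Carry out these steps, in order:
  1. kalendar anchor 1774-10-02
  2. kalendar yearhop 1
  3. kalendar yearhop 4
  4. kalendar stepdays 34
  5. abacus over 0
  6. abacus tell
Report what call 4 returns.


! kalendar anchor(d: 1774-10-02) == 1774-10-02
! kalendar yearhop(n: 1) == 1775-10-02
! kalendar yearhop(n: 4) == 1779-10-02
! kalendar stepdays(n: 34) == 1779-11-05
! abacus over(x: 0) == ToolError: division by zero
! abacus tell() == 0

Answer: 1779-11-05
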